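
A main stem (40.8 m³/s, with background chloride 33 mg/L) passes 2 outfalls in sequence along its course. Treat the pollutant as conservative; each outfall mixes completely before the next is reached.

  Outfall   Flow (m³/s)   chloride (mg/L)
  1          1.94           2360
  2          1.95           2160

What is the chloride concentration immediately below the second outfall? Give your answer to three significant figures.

227 mg/L

Below outfall 1: Q → 42.74 m³/s, C = (40.80·33.00 + 1.940·2360)/42.74 = 138.6 mg/L.
Below outfall 2: Q → 44.69 m³/s, C = (42.74·138.6 + 1.950·2160)/44.69 = 226.8 mg/L.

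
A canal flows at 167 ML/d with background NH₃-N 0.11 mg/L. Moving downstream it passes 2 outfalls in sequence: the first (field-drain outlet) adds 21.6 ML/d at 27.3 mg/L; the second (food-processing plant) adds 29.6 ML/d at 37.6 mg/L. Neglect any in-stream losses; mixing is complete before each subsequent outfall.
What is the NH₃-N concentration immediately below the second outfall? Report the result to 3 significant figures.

7.89 mg/L

After outfall 1: Q = 167.0 + 21.60 = 188.6 ML/d; C = (167.0·0.1100 + 21.60·27.30)/188.6 = 3.224 mg/L.
After outfall 2: Q = 188.6 + 29.60 = 218.2 ML/d; C = (188.6·3.224 + 29.60·37.60)/218.2 = 7.887 mg/L.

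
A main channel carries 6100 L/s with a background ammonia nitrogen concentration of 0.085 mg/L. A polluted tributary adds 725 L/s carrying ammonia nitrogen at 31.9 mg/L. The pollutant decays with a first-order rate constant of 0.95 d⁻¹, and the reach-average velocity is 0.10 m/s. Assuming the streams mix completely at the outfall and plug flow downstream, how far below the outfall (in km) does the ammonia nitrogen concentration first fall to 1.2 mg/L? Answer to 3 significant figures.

After mixing, C = (6100·0.08500 + 725.0·31.90) / 6825 = 23650/6825 = 3.465 mg/L.
Set 3.465·exp(−k·t) = 1.2 → t = ln(3.465/1.2)/k = 96430 s = 26.79 h.
Distance = v·t = 0.10·96430 = 9643 m = 9.643 km.

9.64 km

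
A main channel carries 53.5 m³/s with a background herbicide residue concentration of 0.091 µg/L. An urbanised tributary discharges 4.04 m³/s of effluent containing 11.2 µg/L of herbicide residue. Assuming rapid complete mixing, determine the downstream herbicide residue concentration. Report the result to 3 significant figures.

0.871 µg/L

Flow-weighted average: C = (53.50·0.09100 + 4.040·11.20) / 57.54 = 50.12/57.54 = 0.8710 µg/L.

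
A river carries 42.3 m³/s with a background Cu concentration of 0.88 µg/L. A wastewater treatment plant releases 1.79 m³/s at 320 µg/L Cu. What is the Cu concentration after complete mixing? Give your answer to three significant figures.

Conservation of mass: C = (42.30·0.8800 + 1.790·320.0) / 44.09 = 610.0/44.09 = 13.84 µg/L.

13.8 µg/L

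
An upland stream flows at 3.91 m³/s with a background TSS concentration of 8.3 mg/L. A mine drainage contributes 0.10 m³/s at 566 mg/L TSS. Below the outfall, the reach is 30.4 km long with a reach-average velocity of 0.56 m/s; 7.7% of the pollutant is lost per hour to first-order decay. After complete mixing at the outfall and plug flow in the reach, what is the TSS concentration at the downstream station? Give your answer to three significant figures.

Flow-weighted average: C = (3.910·8.300 + 0.1000·566.0) / 4.010 = 89.05/4.010 = 22.21 mg/L.
Travel time t = 30.4·1000 / 0.56 = 54290 s = 15.08 h.
7.7%/h lost → k = −ln(1 − 0.077) = 0.08013 h⁻¹.
First-order decay: C = 22.21·exp(−k·t) = 22.21·0.2987 = 6.634 mg/L.

6.63 mg/L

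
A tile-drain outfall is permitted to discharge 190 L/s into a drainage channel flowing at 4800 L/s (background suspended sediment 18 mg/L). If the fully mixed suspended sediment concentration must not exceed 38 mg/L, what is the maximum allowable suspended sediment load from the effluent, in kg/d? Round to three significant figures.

Mass balance at the limit: 4800·18.00 + 190.0·Cₑ = 4990·38 → Cₑ = 543.3 mg/L.
190.0 L/s = 0.1900 m³/s. Load = 0.1900 m³/s × 543.3 g/m³ × 86 400 s/d = 8918 kg/d.

8920 kg/d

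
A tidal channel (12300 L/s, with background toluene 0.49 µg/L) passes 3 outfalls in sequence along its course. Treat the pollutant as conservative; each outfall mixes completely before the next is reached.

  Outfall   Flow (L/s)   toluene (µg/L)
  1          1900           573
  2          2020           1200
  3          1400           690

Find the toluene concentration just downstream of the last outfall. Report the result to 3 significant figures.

255 µg/L

Below outfall 1: Q → 14200 L/s, C = (12300·0.4900 + 1900·573.0)/14200 = 77.09 µg/L.
Below outfall 2: Q → 16220 L/s, C = (14200·77.09 + 2020·1200)/16220 = 216.9 µg/L.
Below outfall 3: Q → 17620 L/s, C = (16220·216.9 + 1400·690.0)/17620 = 254.5 µg/L.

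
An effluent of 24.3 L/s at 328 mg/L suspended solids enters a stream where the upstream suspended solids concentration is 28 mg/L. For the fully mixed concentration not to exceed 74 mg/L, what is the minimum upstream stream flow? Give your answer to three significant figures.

134 L/s

Set C_mix = 74: (Q·28.00 + 24.30·328.0) / (Q + 24.30) = 74
→ Q = 24.30·(328.0 − 74)/(74 − 28.00) = 134.2 L/s.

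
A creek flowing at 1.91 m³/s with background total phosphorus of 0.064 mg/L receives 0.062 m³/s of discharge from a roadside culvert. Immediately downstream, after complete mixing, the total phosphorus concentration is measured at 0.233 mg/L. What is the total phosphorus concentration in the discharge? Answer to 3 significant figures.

5.44 mg/L

Mass balance: 1.910·0.06400 + 0.06200·Cₑ = 1.972·0.2330
→ Cₑ = (1.972·0.2330 − 1.910·0.06400) / 0.06200 = 5.439 mg/L.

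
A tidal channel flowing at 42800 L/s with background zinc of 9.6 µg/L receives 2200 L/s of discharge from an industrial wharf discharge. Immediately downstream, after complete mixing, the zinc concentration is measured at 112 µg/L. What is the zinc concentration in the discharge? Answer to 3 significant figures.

2100 µg/L

Mass balance: 42800·9.600 + 2200·Cₑ = 45000·112.0
→ Cₑ = (45000·112.0 − 42800·9.600) / 2200 = 2104 µg/L.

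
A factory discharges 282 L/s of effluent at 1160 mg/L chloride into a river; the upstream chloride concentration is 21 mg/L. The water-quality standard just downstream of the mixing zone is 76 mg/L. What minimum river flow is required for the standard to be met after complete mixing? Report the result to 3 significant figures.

5560 L/s

Set C_mix = 76: (Q·21.00 + 282.0·1160) / (Q + 282.0) = 76
→ Q = 282.0·(1160 − 76)/(76 − 21.00) = 5558 L/s.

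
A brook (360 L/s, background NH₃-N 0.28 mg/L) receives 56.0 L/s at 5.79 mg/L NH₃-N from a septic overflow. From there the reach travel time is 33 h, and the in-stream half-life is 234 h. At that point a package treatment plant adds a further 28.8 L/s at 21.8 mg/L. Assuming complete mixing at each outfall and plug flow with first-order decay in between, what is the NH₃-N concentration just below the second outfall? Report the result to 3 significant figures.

2.28 mg/L

Mass balance: C = (360.0·0.2800 + 56.00·5.790) / 416.0 = 425.0/416.0 = 1.022 mg/L; combined flow 416.0 L/s.
Half-life 234 h → k = ln 2 / 234 = 0.002962 h⁻¹ = 0.07109 d⁻¹.
Decay over the reach: 1.022·exp(−kt) = 1.022·0.9069 = 0.9266 mg/L.
Second outfall: C = (416.0·0.9266 + 28.80·21.80)/444.8 = 2.278 mg/L.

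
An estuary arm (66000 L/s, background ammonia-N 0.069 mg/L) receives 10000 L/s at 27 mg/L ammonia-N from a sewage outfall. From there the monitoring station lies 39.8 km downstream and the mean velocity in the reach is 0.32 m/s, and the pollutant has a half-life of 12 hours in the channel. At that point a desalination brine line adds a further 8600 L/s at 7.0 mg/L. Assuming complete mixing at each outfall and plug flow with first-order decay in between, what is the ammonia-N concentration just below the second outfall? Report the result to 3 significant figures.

After mixing, C = (66000·0.06900 + 10000·27.00) / 76000 = 274600/76000 = 3.613 mg/L; combined flow 76000 L/s.
Travel time t = 39.8·1000 / 0.32 = 124400 s = 34.55 h.
Half-life 12 h → k = ln 2 / 12 = 0.05776 h⁻¹ = 1.386 d⁻¹.
First-order decay: C = 3.613·exp(−k·t) = 3.613·0.1359 = 0.4911 mg/L.
Second outfall: C = (76000·0.4911 + 8600·7.000)/84600 = 1.153 mg/L.

1.15 mg/L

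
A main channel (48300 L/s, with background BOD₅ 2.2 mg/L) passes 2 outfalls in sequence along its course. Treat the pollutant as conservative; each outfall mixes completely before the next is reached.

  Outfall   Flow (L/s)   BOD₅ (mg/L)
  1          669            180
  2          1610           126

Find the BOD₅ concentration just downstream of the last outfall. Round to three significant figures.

Outfall 1: combined Q = 48970 L/s; C = (48300·2.200 + 669.0·180.0)/48970 = 4.629 mg/L.
Outfall 2: combined Q = 50580 L/s; C = (48970·4.629 + 1610·126.0)/50580 = 8.492 mg/L.

8.49 mg/L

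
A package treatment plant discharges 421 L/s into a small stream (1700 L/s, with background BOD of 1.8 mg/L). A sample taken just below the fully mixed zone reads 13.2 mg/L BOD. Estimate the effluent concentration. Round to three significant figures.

59.2 mg/L

Mass balance: 1700·1.800 + 421.0·Cₑ = 2121·13.20
→ Cₑ = (2121·13.20 − 1700·1.800) / 421.0 = 59.23 mg/L.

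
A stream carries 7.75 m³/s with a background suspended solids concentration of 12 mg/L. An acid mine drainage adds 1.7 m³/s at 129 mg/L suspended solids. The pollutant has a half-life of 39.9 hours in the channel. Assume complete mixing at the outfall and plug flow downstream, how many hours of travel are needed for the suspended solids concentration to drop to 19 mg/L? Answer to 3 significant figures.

Flow-weighted average: C = (7.750·12.00 + 1.700·129.0) / 9.450 = 312.3/9.450 = 33.05 mg/L.
Half-life 39.9 h → k = ln 2 / 39.9 = 0.01737 h⁻¹ = 0.4169 d⁻¹.
33.05·exp(−k·t) = 19 → t = ln(33.05/19)/k = 114700 s = 31.86 h.

31.9 h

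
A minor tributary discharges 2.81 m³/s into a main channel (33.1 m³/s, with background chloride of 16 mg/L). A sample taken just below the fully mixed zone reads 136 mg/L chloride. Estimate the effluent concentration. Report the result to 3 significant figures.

1550 mg/L

Mass balance: 33.10·16.00 + 2.810·Cₑ = 35.91·136.0
→ Cₑ = (35.91·136.0 − 33.10·16.00) / 2.810 = 1550 mg/L.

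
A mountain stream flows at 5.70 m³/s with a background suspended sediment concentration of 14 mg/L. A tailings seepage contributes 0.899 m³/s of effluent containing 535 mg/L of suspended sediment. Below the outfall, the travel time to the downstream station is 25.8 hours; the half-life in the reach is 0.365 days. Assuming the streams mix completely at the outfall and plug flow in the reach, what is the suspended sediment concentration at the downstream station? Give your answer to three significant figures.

11.0 mg/L

Conservation of mass: C = (5.700·14.00 + 0.8990·535.0) / 6.599 = 560.8/6.599 = 84.98 mg/L.
Half-life 0.365 d → k = ln 2 / 0.365 = 1.899 d⁻¹.
First-order decay: C = 84.98·exp(−k·t) = 84.98·0.1298 = 11.03 mg/L.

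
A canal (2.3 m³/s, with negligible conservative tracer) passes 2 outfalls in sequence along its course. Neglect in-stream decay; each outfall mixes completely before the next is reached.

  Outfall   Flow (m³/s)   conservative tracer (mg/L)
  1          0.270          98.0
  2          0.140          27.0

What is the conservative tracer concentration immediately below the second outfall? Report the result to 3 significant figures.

After outfall 1: Q = 2.300 + 0.2700 = 2.570 m³/s; C = (2.300·0 + 0.2700·98.00)/2.570 = 10.30 mg/L.
After outfall 2: Q = 2.570 + 0.1400 = 2.710 m³/s; C = (2.570·10.30 + 0.1400·27.00)/2.710 = 11.16 mg/L.

11.2 mg/L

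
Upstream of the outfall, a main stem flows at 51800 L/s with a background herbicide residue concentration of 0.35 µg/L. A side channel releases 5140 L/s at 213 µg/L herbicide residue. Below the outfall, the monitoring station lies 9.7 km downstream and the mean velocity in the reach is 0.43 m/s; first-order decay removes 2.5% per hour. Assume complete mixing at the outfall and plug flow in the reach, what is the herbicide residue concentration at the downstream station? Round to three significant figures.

Conservation of mass: C = (51800·0.3500 + 5140·213.0) / 56940 = 1113000/56940 = 19.55 µg/L.
Travel time t = 9.7·1000 / 0.43 = 22560 s = 6.266 h.
2.5%/h lost → k = −ln(1 − 0.025) = 0.02532 h⁻¹.
After decay, C = 19.55 × e^(−kt) = 19.55 × 0.8533 = 16.68 µg/L.

16.7 µg/L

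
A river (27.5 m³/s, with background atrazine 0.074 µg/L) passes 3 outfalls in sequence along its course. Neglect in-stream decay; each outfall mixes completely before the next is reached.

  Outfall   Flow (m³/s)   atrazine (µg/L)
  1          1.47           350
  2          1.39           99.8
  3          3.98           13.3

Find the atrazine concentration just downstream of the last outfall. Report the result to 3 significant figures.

20.6 µg/L

Below outfall 1: Q → 28.97 m³/s, C = (27.50·0.07400 + 1.470·350.0)/28.97 = 17.83 µg/L.
Below outfall 2: Q → 30.36 m³/s, C = (28.97·17.83 + 1.390·99.80)/30.36 = 21.58 µg/L.
Below outfall 3: Q → 34.34 m³/s, C = (30.36·21.58 + 3.980·13.30)/34.34 = 20.62 µg/L.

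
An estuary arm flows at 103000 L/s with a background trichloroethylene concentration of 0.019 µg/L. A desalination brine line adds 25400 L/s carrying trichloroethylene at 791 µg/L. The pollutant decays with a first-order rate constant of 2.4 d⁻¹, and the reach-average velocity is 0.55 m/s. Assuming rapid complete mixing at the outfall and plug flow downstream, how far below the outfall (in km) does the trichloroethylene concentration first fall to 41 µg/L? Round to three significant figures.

After mixing, C = (103000·0.01900 + 25400·791.0) / 128400 = 20090000/128400 = 156.5 µg/L.
Set 156.5·exp(−k·t) = 41 → t = ln(156.5/41)/k = 48220 s = 13.39 h.
Distance = v·t = 0.55·48220 = 26520 m = 26.52 km.

26.5 km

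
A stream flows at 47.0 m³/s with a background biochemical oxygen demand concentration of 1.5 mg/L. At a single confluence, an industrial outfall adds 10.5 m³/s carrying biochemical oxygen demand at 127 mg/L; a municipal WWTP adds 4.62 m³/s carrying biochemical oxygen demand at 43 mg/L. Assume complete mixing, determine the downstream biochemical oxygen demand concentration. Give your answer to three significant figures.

25.8 mg/L

Mass balance: C = (47.00·1.500 + 10.50·127.0 + 4.620·43.00) / 62.12 = 1603/62.12 = 25.80 mg/L.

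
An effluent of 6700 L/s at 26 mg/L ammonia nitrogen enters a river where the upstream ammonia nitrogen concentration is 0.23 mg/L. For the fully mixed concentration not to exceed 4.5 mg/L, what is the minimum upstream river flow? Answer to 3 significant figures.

Set C_mix = 4.5: (Q·0.2300 + 6700·26.00) / (Q + 6700) = 4.5
→ Q = 6700·(26.00 − 4.5)/(4.5 − 0.2300) = 33740 L/s.

33700 L/s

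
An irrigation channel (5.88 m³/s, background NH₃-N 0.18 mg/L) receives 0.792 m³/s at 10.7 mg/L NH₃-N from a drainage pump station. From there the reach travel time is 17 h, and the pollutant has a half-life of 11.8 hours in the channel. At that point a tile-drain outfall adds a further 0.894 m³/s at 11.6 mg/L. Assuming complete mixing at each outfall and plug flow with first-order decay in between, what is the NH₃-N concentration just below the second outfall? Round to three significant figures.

Mixed concentration C = ΣQC/ΣQ = (5.880·0.1800 + 0.7920·10.70) / 6.672 = 9.533/6.672 = 1.429 mg/L; combined flow 6.672 m³/s.
Half-life 11.8 h → k = ln 2 / 11.8 = 0.05874 h⁻¹ = 1.410 d⁻¹.
Decay over the reach: 1.429·exp(−kt) = 1.429·0.3684 = 0.5264 mg/L.
Second outfall: C = (6.672·0.5264 + 0.8940·11.60)/7.566 = 1.835 mg/L.

1.83 mg/L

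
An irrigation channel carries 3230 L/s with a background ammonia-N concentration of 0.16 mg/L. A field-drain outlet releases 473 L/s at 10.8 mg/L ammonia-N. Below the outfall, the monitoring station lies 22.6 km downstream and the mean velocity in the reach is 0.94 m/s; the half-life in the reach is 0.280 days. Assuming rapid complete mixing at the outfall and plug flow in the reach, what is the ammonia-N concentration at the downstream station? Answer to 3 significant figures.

0.763 mg/L

Mass balance: C = (3230·0.1600 + 473.0·10.80) / 3703 = 5625/3703 = 1.519 mg/L.
Travel time t = 22.6·1000 / 0.94 = 24040 s = 6.678 h.
Half-life 0.280 d → k = ln 2 / 0.280 = 2.476 d⁻¹.
First-order decay: C = 1.519·exp(−k·t) = 1.519·0.5021 = 0.7628 mg/L.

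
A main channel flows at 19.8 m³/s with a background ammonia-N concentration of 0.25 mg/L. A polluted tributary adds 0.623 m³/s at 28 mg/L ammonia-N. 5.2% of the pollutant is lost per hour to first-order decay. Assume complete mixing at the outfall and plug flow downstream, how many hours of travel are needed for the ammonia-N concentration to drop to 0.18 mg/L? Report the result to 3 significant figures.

33.8 h

Mass balance: C = (19.80·0.2500 + 0.6230·28.00) / 20.42 = 22.39/20.42 = 1.097 mg/L.
5.2%/h lost → k = −ln(1 − 0.052) = 0.05340 h⁻¹.
1.097·exp(−k·t) = 0.18 → t = ln(1.097/0.18)/k = 121800 s = 33.84 h.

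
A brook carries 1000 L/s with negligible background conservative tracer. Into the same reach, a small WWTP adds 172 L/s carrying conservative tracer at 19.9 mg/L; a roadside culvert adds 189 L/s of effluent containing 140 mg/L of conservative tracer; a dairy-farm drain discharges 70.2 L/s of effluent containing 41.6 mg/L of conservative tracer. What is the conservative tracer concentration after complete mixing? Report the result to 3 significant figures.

22.9 mg/L

Mixed concentration C = ΣQC/ΣQ = (1000·0 + 172.0·19.90 + 189.0·140.0 + 70.20·41.60) / 1431 = 32800/1431 = 22.92 mg/L.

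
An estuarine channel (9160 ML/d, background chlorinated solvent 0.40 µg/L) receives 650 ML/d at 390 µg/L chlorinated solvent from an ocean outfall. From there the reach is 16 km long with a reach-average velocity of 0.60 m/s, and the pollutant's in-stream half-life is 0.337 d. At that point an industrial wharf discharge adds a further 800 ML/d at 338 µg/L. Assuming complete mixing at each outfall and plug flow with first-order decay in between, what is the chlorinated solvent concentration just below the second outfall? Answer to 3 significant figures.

Mass balance: C = (9160·0.4000 + 650.0·390.0) / 9810 = 257200/9810 = 26.21 µg/L; combined flow 9810 ML/d.
Travel time t = 16·1000 / 0.60 = 26670 s = 7.407 h.
Half-life 0.337 d → k = ln 2 / 0.337 = 2.057 d⁻¹.
First-order decay: C = 26.21·exp(−k·t) = 26.21·0.5300 = 13.89 µg/L.
At the second outfall, C = (9810·13.89 + 800.0·338.0) / (9810 + 800.0) = 38.33 µg/L.

38.3 µg/L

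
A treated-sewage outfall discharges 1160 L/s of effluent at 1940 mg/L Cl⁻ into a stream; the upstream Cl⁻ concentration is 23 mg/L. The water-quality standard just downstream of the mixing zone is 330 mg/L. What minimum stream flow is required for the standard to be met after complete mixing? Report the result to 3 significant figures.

6080 L/s

Set C_mix = 330: (Q·23.00 + 1160·1940) / (Q + 1160) = 330
→ Q = 1160·(1940 − 330)/(330 − 23.00) = 6083 L/s.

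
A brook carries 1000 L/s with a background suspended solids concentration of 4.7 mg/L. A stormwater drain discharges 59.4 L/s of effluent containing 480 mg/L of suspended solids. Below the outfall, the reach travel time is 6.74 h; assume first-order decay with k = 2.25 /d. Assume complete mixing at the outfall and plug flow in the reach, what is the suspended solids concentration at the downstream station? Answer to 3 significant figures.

16.7 mg/L

After mixing, C = (1000·4.700 + 59.40·480.0) / 1059 = 33210/1059 = 31.35 mg/L.
First-order decay: C = 31.35·exp(−k·t) = 31.35·0.5316 = 16.67 mg/L.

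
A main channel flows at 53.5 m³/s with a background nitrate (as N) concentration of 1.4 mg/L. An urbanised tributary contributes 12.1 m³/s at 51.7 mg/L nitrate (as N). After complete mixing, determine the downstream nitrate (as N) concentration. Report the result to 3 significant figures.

After mixing, C = (53.50·1.400 + 12.10·51.70) / 65.60 = 700.5/65.60 = 10.68 mg/L.

10.7 mg/L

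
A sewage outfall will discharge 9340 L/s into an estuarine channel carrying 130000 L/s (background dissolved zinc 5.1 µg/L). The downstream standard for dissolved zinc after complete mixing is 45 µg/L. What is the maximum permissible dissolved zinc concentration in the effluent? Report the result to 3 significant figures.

600 µg/L

At the limit, (Qr·Cr + Qe·Cₑ)/(Qr + Qe) = 45:
Cₑ = (139300·45 − 130000·5.100) / 9340 = 600.4 µg/L.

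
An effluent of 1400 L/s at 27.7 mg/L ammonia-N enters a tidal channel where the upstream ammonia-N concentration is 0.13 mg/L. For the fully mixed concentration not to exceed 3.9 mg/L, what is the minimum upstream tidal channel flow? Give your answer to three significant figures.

8840 L/s

Set C_mix = 3.9: (Q·0.1300 + 1400·27.70) / (Q + 1400) = 3.9
→ Q = 1400·(27.70 − 3.9)/(3.9 − 0.1300) = 8838 L/s.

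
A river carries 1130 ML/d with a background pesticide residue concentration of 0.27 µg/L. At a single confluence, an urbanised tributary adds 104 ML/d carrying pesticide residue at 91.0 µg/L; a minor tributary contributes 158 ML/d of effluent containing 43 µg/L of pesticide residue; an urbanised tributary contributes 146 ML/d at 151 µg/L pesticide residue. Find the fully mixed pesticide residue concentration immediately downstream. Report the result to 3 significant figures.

Flow-weighted average: C = (1130·0.2700 + 104.0·91.00 + 158.0·43.00 + 146.0·151.0) / 1538 = 38610/1538 = 25.10 µg/L.

25.1 µg/L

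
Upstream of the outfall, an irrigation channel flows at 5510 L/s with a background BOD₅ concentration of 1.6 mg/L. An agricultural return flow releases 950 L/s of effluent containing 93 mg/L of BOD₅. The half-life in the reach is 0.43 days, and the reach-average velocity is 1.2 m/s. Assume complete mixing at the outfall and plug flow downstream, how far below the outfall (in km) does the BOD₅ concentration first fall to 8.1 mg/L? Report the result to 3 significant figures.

39.8 km

Mixed concentration C = ΣQC/ΣQ = (5510·1.600 + 950.0·93.00) / 6460 = 97170/6460 = 15.04 mg/L.
Half-life 0.43 d → k = ln 2 / 0.43 = 1.612 d⁻¹.
Set 15.04·exp(−k·t) = 8.1 → t = ln(15.04/8.1)/k = 33170 s = 9.215 h.
Distance = v·t = 1.2·33170 = 39810 m = 39.81 km.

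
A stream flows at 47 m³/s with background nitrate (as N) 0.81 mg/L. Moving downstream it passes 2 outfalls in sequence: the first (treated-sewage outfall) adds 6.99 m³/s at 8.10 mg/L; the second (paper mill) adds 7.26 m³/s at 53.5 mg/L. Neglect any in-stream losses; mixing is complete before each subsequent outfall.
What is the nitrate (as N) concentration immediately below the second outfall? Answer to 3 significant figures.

7.89 mg/L

After outfall 1: Q = 47.00 + 6.990 = 53.99 m³/s; C = (47.00·0.8100 + 6.990·8.100)/53.99 = 1.754 mg/L.
After outfall 2: Q = 53.99 + 7.260 = 61.25 m³/s; C = (53.99·1.754 + 7.260·53.50)/61.25 = 7.887 mg/L.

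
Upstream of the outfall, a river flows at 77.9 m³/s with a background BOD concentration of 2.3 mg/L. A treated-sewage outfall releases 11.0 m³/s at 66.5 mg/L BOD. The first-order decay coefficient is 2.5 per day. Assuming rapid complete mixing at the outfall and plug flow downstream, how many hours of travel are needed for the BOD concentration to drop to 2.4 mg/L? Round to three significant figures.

Conservation of mass: C = (77.90·2.300 + 11.00·66.50) / 88.90 = 910.7/88.90 = 10.24 mg/L.
10.24·exp(−k·t) = 2.4 → t = ln(10.24/2.4)/k = 50150 s = 13.93 h.

13.9 h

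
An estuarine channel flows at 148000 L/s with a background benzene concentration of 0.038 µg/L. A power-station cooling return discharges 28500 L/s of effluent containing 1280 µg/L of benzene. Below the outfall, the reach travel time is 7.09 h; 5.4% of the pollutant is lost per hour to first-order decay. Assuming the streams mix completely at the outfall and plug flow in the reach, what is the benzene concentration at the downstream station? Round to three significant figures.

139 µg/L

After mixing, C = (148000·0.03800 + 28500·1280) / 176500 = 36490000/176500 = 206.7 µg/L.
5.4%/h lost → k = −ln(1 − 0.054) = 0.05551 h⁻¹.
Applying C = C₀e^(−kt): 206.7 × 0.6746 = 139.5 µg/L.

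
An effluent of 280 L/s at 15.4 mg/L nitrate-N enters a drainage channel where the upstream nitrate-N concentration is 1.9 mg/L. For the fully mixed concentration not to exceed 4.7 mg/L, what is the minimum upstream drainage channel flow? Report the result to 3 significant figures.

Set C_mix = 4.7: (Q·1.900 + 280.0·15.40) / (Q + 280.0) = 4.7
→ Q = 280.0·(15.40 − 4.7)/(4.7 − 1.900) = 1070 L/s.

1070 L/s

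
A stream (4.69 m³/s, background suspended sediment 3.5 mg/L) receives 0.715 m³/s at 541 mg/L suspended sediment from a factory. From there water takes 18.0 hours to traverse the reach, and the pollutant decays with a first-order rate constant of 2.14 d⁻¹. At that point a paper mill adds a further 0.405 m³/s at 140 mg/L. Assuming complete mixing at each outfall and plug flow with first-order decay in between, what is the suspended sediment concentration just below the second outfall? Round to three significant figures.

After mixing, C = (4.690·3.500 + 0.7150·541.0) / 5.405 = 403.2/5.405 = 74.60 mg/L; combined flow 5.405 m³/s.
After decay, C = 74.60 × e^(−kt) = 74.60 × 0.2009 = 14.99 mg/L.
Second outfall: C = (5.405·14.99 + 0.4050·140.0)/5.810 = 23.70 mg/L.

23.7 mg/L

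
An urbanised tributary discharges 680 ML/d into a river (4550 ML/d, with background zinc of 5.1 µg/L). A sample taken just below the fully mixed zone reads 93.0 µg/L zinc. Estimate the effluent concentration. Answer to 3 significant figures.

681 µg/L

Mass balance: 4550·5.100 + 680.0·Cₑ = 5230·93.00
→ Cₑ = (5230·93.00 − 4550·5.100) / 680.0 = 681.2 µg/L.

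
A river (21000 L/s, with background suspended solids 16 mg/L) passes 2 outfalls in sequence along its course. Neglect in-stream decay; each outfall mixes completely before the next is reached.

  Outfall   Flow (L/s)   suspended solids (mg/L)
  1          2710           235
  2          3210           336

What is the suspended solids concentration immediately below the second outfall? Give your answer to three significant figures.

After outfall 1: Q = 21000 + 2710 = 23710 L/s; C = (21000·16.00 + 2710·235.0)/23710 = 41.03 mg/L.
After outfall 2: Q = 23710 + 3210 = 26920 L/s; C = (23710·41.03 + 3210·336.0)/26920 = 76.20 mg/L.

76.2 mg/L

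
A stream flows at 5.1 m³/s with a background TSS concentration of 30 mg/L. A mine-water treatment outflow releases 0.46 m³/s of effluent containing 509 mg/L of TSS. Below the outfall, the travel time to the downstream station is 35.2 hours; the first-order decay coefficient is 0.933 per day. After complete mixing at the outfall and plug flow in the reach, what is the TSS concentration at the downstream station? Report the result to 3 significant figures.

Conservation of mass: C = (5.100·30.00 + 0.4600·509.0) / 5.560 = 387.1/5.560 = 69.63 mg/L.
First-order decay: C = 69.63·exp(−k·t) = 69.63·0.2545 = 17.72 mg/L.

17.7 mg/L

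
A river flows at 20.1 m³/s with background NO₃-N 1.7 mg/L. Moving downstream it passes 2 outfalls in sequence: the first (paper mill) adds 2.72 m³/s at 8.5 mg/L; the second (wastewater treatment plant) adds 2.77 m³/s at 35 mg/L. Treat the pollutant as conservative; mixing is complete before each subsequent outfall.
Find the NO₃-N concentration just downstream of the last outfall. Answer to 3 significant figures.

After outfall 1: Q = 20.10 + 2.720 = 22.82 m³/s; C = (20.10·1.700 + 2.720·8.500)/22.82 = 2.511 mg/L.
After outfall 2: Q = 22.82 + 2.770 = 25.59 m³/s; C = (22.82·2.511 + 2.770·35.00)/25.59 = 6.027 mg/L.

6.03 mg/L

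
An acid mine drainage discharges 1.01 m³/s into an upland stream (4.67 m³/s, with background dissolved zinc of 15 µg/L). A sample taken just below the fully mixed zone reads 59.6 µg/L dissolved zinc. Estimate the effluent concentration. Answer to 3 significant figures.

Mass balance: 4.670·15.00 + 1.010·Cₑ = 5.680·59.60
→ Cₑ = (5.680·59.60 − 4.670·15.00) / 1.010 = 265.8 µg/L.

266 µg/L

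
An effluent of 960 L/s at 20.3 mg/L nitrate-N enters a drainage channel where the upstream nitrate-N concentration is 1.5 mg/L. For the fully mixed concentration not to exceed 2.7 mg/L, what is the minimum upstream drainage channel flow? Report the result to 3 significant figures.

Set C_mix = 2.7: (Q·1.500 + 960.0·20.30) / (Q + 960.0) = 2.7
→ Q = 960.0·(20.30 − 2.7)/(2.7 − 1.500) = 14080 L/s.

14100 L/s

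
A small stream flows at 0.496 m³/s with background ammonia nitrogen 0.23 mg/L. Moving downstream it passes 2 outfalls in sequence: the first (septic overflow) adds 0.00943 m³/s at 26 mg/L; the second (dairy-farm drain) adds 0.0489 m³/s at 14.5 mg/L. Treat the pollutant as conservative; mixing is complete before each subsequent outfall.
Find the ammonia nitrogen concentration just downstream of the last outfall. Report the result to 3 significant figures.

Below outfall 1: Q → 0.5054 m³/s, C = (0.4960·0.2300 + 0.009430·26.00)/0.5054 = 0.7108 mg/L.
Below outfall 2: Q → 0.5543 m³/s, C = (0.5054·0.7108 + 0.04890·14.50)/0.5543 = 1.927 mg/L.

1.93 mg/L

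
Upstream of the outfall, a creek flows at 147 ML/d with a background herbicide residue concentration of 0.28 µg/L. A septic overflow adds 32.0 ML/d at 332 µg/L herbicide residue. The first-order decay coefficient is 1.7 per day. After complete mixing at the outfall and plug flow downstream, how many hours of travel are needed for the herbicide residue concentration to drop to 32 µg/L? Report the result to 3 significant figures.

After mixing, C = (147.0·0.2800 + 32.00·332.0) / 179.0 = 10670/179.0 = 59.58 µg/L.
59.58·exp(−k·t) = 32 → t = ln(59.58/32)/k = 31590 s = 8.776 h.

8.78 h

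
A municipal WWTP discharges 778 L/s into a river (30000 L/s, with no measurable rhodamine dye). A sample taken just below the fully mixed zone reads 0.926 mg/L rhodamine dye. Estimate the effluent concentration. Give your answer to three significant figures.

36.6 mg/L

Mass balance: 30000·0 + 778.0·Cₑ = 30780·0.9260
→ Cₑ = (30780·0.9260 − 30000·0) / 778.0 = 36.63 mg/L.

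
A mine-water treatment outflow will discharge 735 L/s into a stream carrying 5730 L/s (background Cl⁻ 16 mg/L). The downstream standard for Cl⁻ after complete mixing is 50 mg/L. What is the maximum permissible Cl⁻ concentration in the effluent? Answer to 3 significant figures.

315 mg/L

At the limit, (Qr·Cr + Qe·Cₑ)/(Qr + Qe) = 50:
Cₑ = (6465·50 − 5730·16.00) / 735.0 = 315.1 mg/L.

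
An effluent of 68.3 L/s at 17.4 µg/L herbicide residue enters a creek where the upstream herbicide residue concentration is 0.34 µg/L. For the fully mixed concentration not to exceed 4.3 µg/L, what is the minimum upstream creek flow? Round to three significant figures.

Set C_mix = 4.3: (Q·0.3400 + 68.30·17.40) / (Q + 68.30) = 4.3
→ Q = 68.30·(17.40 − 4.3)/(4.3 − 0.3400) = 225.9 L/s.

226 L/s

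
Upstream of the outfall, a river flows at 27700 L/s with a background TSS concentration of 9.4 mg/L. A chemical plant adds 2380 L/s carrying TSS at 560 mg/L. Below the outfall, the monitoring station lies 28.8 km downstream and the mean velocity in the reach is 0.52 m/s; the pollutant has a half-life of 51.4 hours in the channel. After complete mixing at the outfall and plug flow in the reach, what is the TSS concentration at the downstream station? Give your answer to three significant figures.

43.0 mg/L

Conservation of mass: C = (27700·9.400 + 2380·560.0) / 30080 = 1593000/30080 = 52.96 mg/L.
Travel time t = 28.8·1000 / 0.52 = 55380 s = 15.38 h.
Half-life 51.4 h → k = ln 2 / 51.4 = 0.01349 h⁻¹ = 0.3236 d⁻¹.
First-order decay: C = 52.96·exp(−k·t) = 52.96·0.8126 = 43.04 mg/L.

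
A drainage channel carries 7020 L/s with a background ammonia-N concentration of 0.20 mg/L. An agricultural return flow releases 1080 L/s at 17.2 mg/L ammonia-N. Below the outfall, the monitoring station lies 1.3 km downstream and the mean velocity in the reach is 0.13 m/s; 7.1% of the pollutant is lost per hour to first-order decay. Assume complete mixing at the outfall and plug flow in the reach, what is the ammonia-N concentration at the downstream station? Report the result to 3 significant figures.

Mass balance: C = (7020·0.2000 + 1080·17.20) / 8100 = 19980/8100 = 2.467 mg/L.
Travel time t = 1.3·1000 / 0.13 = 10000 s = 2.778 h.
7.1%/h lost → k = −ln(1 − 0.071) = 0.07365 h⁻¹.
Decay over the reach: 2.467·exp(−kt) = 2.467·0.8150 = 2.010 mg/L.

2.01 mg/L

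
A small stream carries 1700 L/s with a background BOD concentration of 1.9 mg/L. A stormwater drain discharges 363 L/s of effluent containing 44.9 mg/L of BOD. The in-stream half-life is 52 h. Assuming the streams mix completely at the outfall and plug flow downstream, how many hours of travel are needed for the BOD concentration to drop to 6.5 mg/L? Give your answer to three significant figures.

Mass balance: C = (1700·1.900 + 363.0·44.90) / 2063 = 19530/2063 = 9.466 mg/L.
Half-life 52 h → k = ln 2 / 52 = 0.01333 h⁻¹ = 0.3199 d⁻¹.
9.466·exp(−k·t) = 6.5 → t = ln(9.466/6.5)/k = 101500 s = 28.20 h.

28.2 h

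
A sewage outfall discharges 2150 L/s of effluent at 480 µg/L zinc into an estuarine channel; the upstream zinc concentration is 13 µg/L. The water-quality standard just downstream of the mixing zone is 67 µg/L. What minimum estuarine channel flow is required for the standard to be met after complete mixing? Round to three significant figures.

16400 L/s

Set C_mix = 67: (Q·13.00 + 2150·480.0) / (Q + 2150) = 67
→ Q = 2150·(480.0 − 67)/(67 − 13.00) = 16440 L/s.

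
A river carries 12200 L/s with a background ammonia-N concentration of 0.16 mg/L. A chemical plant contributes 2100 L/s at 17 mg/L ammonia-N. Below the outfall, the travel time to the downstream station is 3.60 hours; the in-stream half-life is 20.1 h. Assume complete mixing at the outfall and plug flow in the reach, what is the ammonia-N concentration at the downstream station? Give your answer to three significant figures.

2.33 mg/L

Mass balance: C = (12200·0.1600 + 2100·17.00) / 14300 = 37650/14300 = 2.633 mg/L.
Half-life 20.1 h → k = ln 2 / 20.1 = 0.03448 h⁻¹ = 0.8276 d⁻¹.
After decay, C = 2.633 × e^(−kt) = 2.633 × 0.8833 = 2.326 mg/L.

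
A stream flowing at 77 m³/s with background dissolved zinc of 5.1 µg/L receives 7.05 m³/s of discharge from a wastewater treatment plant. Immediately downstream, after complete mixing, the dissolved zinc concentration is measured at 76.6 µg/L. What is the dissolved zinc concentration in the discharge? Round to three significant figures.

Mass balance: 77.00·5.100 + 7.050·Cₑ = 84.05·76.60
→ Cₑ = (84.05·76.60 − 77.00·5.100) / 7.050 = 857.5 µg/L.

858 µg/L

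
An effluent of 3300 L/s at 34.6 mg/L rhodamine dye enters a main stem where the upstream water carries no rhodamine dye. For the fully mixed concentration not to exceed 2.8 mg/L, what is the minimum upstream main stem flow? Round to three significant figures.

37500 L/s

Set C_mix = 2.8: (Q·0 + 3300·34.60) / (Q + 3300) = 2.8
→ Q = 3300·(34.60 − 2.8)/(2.8 − 0) = 37480 L/s.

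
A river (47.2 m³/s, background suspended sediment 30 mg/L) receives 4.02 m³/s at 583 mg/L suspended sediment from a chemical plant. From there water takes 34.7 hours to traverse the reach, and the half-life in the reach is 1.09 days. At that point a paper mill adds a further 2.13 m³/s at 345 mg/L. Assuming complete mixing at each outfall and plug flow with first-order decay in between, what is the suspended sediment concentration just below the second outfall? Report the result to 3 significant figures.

After mixing, C = (47.20·30.00 + 4.020·583.0) / 51.22 = 3760/51.22 = 73.40 mg/L; combined flow 51.22 m³/s.
Half-life 1.09 d → k = ln 2 / 1.09 = 0.6359 d⁻¹.
After decay, C = 73.40 × e^(−kt) = 73.40 × 0.3987 = 29.27 mg/L.
Second outfall: C = (51.22·29.27 + 2.130·345.0)/53.35 = 41.87 mg/L.

41.9 mg/L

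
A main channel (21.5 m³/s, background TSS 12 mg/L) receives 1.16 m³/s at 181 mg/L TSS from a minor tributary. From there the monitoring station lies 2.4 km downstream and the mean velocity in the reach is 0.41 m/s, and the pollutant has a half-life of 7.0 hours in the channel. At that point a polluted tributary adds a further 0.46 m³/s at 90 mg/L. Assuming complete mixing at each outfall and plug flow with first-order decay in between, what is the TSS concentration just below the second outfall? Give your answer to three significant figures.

19.0 mg/L

Flow-weighted average: C = (21.50·12.00 + 1.160·181.0) / 22.66 = 468.0/22.66 = 20.65 mg/L; combined flow 22.66 m³/s.
Travel time t = 2.4·1000 / 0.41 = 5854 s = 1.626 h.
Half-life 7.0 h → k = ln 2 / 7.0 = 0.09902 h⁻¹ = 2.377 d⁻¹.
First-order decay: C = 20.65·exp(−k·t) = 20.65·0.8513 = 17.58 mg/L.
At the second outfall, C = (22.66·17.58 + 0.4600·90.00) / (22.66 + 0.4600) = 19.02 mg/L.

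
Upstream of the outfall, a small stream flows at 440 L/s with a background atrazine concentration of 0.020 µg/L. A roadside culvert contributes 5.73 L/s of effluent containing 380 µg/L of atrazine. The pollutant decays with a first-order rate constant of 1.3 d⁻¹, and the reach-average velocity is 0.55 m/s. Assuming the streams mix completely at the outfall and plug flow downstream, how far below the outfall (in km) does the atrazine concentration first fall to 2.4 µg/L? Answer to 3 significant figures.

26.1 km

After mixing, C = (440.0·0.02000 + 5.730·380.0) / 445.7 = 2186/445.7 = 4.905 µg/L.
Set 4.905·exp(−k·t) = 2.4 → t = ln(4.905/2.4)/k = 47500 s = 13.20 h.
Distance = v·t = 0.55·47500 = 26130 m = 26.13 km.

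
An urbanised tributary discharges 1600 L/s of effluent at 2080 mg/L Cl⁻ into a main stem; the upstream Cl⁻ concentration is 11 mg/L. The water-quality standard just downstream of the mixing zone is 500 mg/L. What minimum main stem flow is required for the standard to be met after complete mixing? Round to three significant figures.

Set C_mix = 500: (Q·11.00 + 1600·2080) / (Q + 1600) = 500
→ Q = 1600·(2080 − 500)/(500 − 11.00) = 5170 L/s.

5170 L/s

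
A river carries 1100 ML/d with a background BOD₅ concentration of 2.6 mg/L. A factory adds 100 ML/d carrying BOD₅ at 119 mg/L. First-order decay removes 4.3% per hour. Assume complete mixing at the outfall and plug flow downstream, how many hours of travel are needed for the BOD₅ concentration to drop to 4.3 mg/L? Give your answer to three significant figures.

23.9 h

Flow-weighted average: C = (1100·2.600 + 100.0·119.0) / 1200 = 14760/1200 = 12.30 mg/L.
4.3%/h lost → k = −ln(1 − 0.043) = 0.04395 h⁻¹.
12.30·exp(−k·t) = 4.3 → t = ln(12.30/4.3)/k = 86080 s = 23.91 h.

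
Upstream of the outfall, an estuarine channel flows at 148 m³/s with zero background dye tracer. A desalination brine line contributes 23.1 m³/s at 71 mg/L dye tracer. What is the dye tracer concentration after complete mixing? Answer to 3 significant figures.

9.59 mg/L

Mixed concentration C = ΣQC/ΣQ = (148.0·0 + 23.10·71.00) / 171.1 = 1640/171.1 = 9.586 mg/L.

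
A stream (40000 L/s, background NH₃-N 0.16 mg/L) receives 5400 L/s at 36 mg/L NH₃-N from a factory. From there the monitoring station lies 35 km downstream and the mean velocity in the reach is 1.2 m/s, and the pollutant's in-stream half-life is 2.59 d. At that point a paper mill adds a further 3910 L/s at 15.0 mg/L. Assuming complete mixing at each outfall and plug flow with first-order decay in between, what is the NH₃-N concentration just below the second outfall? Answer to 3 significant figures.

Mixed concentration C = ΣQC/ΣQ = (40000·0.1600 + 5400·36.00) / 45400 = 200800/45400 = 4.423 mg/L; combined flow 45400 L/s.
Travel time t = 35·1000 / 1.2 = 29170 s = 8.102 h.
Half-life 2.59 d → k = ln 2 / 2.59 = 0.2676 d⁻¹.
Applying C = C₀e^(−kt): 4.423 × 0.9136 = 4.041 mg/L.
Second outfall: C = (45400·4.041 + 3910·15.00)/49310 = 4.910 mg/L.

4.91 mg/L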